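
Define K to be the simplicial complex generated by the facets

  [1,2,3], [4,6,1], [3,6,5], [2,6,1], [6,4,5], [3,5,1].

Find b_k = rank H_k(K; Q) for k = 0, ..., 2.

Take the total order 1 < 2 < 3 < 4 < 5 < 6 on the vertex set. Then K (dimension 2) consists of the simplices:

  0-simplices (6): [1], [2], [3], [4], [5], [6]
  1-simplices (12): [1,2], [1,3], [1,4], [1,5], [1,6], [2,3], [2,6], [3,5], [3,6], [4,5], [4,6], [5,6]
  2-simplices (6): [1,2,3], [1,2,6], [1,3,5], [1,4,6], [3,5,6], [4,5,6]

so the chain groups are C_0 ≅ Z^6, C_1 ≅ Z^12, C_2 ≅ Z^6.

∂_1: C_1 → C_0 sends each edge [p,q] (with p < q) to q − p.
As a 6×12 matrix over Z this has rank 5, with invariant factors (1,1,1,1,1).

The boundary map ∂_2: C_2 → C_1 maps a triangle to the signed sum of its edges. For instance
  ∂[1,2,3] = [2,3] − [1,3] + [1,2],
  ∂[1,4,6] = [4,6] − [1,6] + [1,4].
As a 12×6 matrix over Z this has rank 6, with invariant factors (1,1,1,1,1,1).

Computing H_k = (kernel of ∂_k) / (image of ∂_{k+1}):

  H_0: rank C_0 − rank ∂_1 = 6 − 5 = 1, and the invariant factors of ∂_1 are all 1, so H_0 = Z.
  H_1: rank ker ∂_1 − rank ∂_2 = (12 − 5) − 6 = 1, and the invariant factors of ∂_2 are all 1, so H_1 = Z.
  H_2: rank ker ∂_2 − rank ∂_3 = (6 − 6) − 0 = 0, and there is no ∂_3, so H_2 = 0.

Hence the Betti numbers are b_0 = 1, b_1 = 1, b_2 = 0.

b_0 = 1, b_1 = 1, b_2 = 0.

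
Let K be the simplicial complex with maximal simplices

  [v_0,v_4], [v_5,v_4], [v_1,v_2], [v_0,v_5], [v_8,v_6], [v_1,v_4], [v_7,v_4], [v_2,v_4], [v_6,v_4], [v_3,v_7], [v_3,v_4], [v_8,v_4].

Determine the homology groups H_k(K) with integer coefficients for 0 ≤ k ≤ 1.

H_0 = Z,  H_1 = Z^4.

Order the vertices as v_0 < v_1 < v_2 < v_3 < v_4 < v_5 < v_6 < v_7 < v_8. Listing each simplex with vertices in this order, K has dimension 1 with simplices:

  0-simplices (9): [v_0], [v_1], [v_2], [v_3], [v_4], [v_5], [v_6], [v_7], [v_8]
  1-simplices (12): [v_0,v_4], [v_0,v_5], [v_1,v_2], [v_1,v_4], [v_2,v_4], [v_3,v_4], [v_3,v_7], [v_4,v_5], [v_4,v_6], [v_4,v_7], [v_4,v_8], [v_6,v_8]

Hence C_0 ≅ Z^9, C_1 ≅ Z^12.

The boundary map ∂_1: C_1 → C_0 maps an edge to its endpoints' difference, ∂[p,q] = q − p. For instance
  ∂[v_4,v_5] = [v_5] − [v_4].
This gives a 9×12 integer matrix of rank 8; reducing to Smith normal form yields diagonal entries (1,1,1,1,1,1,1,1).

Now H_k = ker ∂_k / im ∂_{k+1}, so:

  H_0: rank C_0 − rank ∂_1 = 9 − 8 = 1, and the invariant factors of ∂_1 are all 1, so H_0 ≅ Z.
  H_1: rank ker ∂_1 − rank ∂_2 = (12 − 8) − 0 = 4, and there is no ∂_2, so H_1 ≅ Z^4.

As a check, the Euler characteristic is 9 − 12 = -3, which agrees with 1 − 4 = -3.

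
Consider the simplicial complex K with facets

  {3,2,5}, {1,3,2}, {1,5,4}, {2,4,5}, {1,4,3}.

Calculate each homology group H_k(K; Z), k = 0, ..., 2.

We work with the vertex ordering 1 < 2 < 3 < 4 < 5. The simplices of K, each written with vertices in increasing order, are:

  0-simplices (5): [1], [2], [3], [4], [5]
  1-simplices (10): [1,2], [1,3], [1,4], [1,5], [2,3], [2,4], [2,5], [3,4], [3,5], [4,5]
  2-simplices (5): [1,2,3], [1,3,4], [1,4,5], [2,3,5], [2,4,5]

so the chain groups are C_0 ≅ Z^5, C_1 ≅ Z^10, C_2 ≅ Z^5.

∂_1: C_1 → C_0 is given by ∂[p,q] = [q] − [p]. For instance
  ∂[1,4] = [4] − [1].
This gives a 5×10 integer matrix of rank 4; reducing to Smith normal form yields diagonal entries (1,1,1,1).

Boundary ∂_2: C_2 → C_1 maps a triangle to the signed sum of its edges. For instance
  ∂[2,4,5] = [4,5] − [2,5] + [2,4],
  ∂[1,3,4] = [3,4] − [1,4] + [1,3].
The resulting 10×5 matrix has rank 5, and its Smith normal form has invariant factors (1,1,1,1,1).

Computing H_k = (kernel of ∂_k) / (image of ∂_{k+1}):

  H_0: rank C_0 − rank ∂_1 = 5 − 4 = 1, and the invariant factors of ∂_1 are all 1, so H_0 = Z.
  H_1: rank ker ∂_1 − rank ∂_2 = (10 − 4) − 5 = 1, and the invariant factors of ∂_2 are all 1, so H_1 = Z.
  H_2: rank ker ∂_2 − rank ∂_3 = (5 − 5) − 0 = 0, and there is no ∂_3, so H_2 = 0.

H_0 = Z,  H_1 = Z,  H_2 = 0.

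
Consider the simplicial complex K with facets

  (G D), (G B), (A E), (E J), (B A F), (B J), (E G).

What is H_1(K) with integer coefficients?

We work with the vertex ordering A < B < D < E < F < G < J. The simplices of K, each written with vertices in increasing order, are:

  0-simplices (7): A, B, D, E, F, G, J
  1-simplices (9): AB, AE, AF, BF, BG, BJ, DG, EG, EJ
  2-simplices (1): ABF

so the chain groups are C_0 ≅ Z^7, C_1 ≅ Z^9, C_2 ≅ Z^1.

Boundary ∂_1: C_1 → C_0 is given by ∂[p,q] = [q] − [p]. For instance
  ∂BJ = J − B.
The 7×9 boundary matrix has rank 6 and Smith normal form diag(1,1,1,1,1,1).

∂_2: C_2 → C_1 maps a triangle to the signed sum of its edges. For instance
  ∂ABF = BF − AF + AB.
This gives a 9×1 integer matrix of rank 1; reducing to Smith normal form yields diagonal entries (1).

Reading off H_k = ker ∂_k / im ∂_{k+1}:

  H_1: rank ker ∂_1 − rank ∂_2 = (9 − 6) − 1 = 2, and the invariant factors of ∂_2 are all 1, so H_1 = Z^2.

H_1 = Z^2.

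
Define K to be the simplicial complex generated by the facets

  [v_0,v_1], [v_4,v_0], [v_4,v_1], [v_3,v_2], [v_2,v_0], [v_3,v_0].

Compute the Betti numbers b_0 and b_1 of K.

Fix the vertex order v_0 < v_1 < v_2 < v_3 < v_4 and write every simplex with vertices in increasing order. Then dim K = 1 and the simplices of K are:

  0-simplices (5): [v_0], [v_1], [v_2], [v_3], [v_4]
  1-simplices (6): [v_0,v_1], [v_0,v_2], [v_0,v_3], [v_0,v_4], [v_1,v_4], [v_2,v_3]

so the chain groups are C_0 ≅ Z^5, C_1 ≅ Z^6.

The boundary map ∂_1: C_1 → C_0 is given by ∂[p,q] = [q] − [p]. For instance
  ∂[v_0,v_2] = [v_2] − [v_0].
This gives a 5×6 integer matrix of rank 4; reducing to Smith normal form yields diagonal entries (1,1,1,1).

Reading off H_k = ker ∂_k / im ∂_{k+1}:

  H_0: rank C_0 − rank ∂_1 = 5 − 4 = 1, and the invariant factors of ∂_1 are all 1, so H_0 = Z.
  H_1: rank ker ∂_1 − rank ∂_2 = (6 − 4) − 0 = 2, and there is no ∂_2, so H_1 = Z^2.

As a check, the Euler characteristic is 5 − 6 = -1, which agrees with 1 − 2 = -1.

Hence the Betti numbers are b_0 = 1, b_1 = 2.

b_0 = 1, b_1 = 2.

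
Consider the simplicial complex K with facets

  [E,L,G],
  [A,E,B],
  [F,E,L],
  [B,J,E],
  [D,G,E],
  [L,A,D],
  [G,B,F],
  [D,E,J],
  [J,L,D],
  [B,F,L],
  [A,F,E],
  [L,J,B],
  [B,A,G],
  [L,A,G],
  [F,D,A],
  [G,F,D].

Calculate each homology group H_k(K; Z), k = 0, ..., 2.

H_0 = Z,  H_1 = Z^2,  H_2 = Z.

Take the total order A < B < D < E < F < G < J < L on the vertex set. Then K (dimension 2) consists of the simplices:

  0-simplices (8): A, B, D, E, F, G, J, L
  1-simplices (24): AB, AD, AE, AF, AG, AL, BE, BF, BG, BJ, BL, DE, DF, DG, DJ, DL, EF, EG, EJ, EL, FG, FL, GL, JL
  2-simplices (16): ABE, ABG, ADF, ADL, AEF, AGL, BEJ, BFG, BFL, BJL, DEG, DEJ, DFG, DJL, EFL, EGL

Hence C_0 ≅ Z^8, C_1 ≅ Z^24, C_2 ≅ Z^16.

The boundary map ∂_1: C_1 → C_0 sends each edge [p,q] (with p < q) to q − p. For instance
  ∂FL = L − F.
The 8×24 boundary matrix has rank 7 and Smith normal form diag(1,1,1,1,1,1,1).

Boundary ∂_2: C_2 → C_1 acts by ∂[p,q,r] = [q,r] − [p,r] + [p,q]. For instance
  ∂DFG = FG − DG + DF,
  ∂DJL = JL − DL + DJ.
This gives a 24×16 integer matrix of rank 15; reducing to Smith normal form yields diagonal entries (1,1,1,1,1,1,1,1,1,1,1,1,1,1,1).

Reading off H_k = ker ∂_k / im ∂_{k+1}:

  H_0: rank C_0 − rank ∂_1 = 8 − 7 = 1, and the invariant factors of ∂_1 are all 1, so H_0 ≅ Z.
  H_1: rank ker ∂_1 − rank ∂_2 = (24 − 7) − 15 = 2, and the invariant factors of ∂_2 are all 1, so H_1 ≅ Z^2.
  H_2: rank ker ∂_2 − rank ∂_3 = (16 − 15) − 0 = 1, and there is no ∂_3, so H_2 ≅ Z.

As a check, the Euler characteristic is 8 − 24 + 16 = 0, which agrees with 1 − 2 + 1 = 0.
(K is a triangulation of the torus T^2.)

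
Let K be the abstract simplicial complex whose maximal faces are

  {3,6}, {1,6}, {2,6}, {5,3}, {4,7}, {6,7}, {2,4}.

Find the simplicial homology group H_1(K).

H_1 ≅ Z.

We work with the vertex ordering 1 < 2 < 3 < 4 < 5 < 6 < 7. The simplices of K, each written with vertices in increasing order, are:

  0-simplices (7): [1], [2], [3], [4], [5], [6], [7]
  1-simplices (7): [1,6], [2,4], [2,6], [3,5], [3,6], [4,7], [6,7]

so the chain groups are C_0 ≅ Z^7, C_1 ≅ Z^7.

∂_1: C_1 → C_0 sends each edge [p,q] (with p < q) to q − p.
The resulting 7×7 matrix has rank 6, and its Smith normal form has invariant factors (1,1,1,1,1,1).

Computing H_k = (kernel of ∂_k) / (image of ∂_{k+1}):

  H_1: rank ker ∂_1 − rank ∂_2 = (7 − 6) − 0 = 1, and there is no ∂_2, so H_1 = Z.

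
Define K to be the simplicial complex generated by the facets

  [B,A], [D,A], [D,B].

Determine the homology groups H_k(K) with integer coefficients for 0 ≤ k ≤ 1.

Fix the vertex order A < B < D and write every simplex with vertices in increasing order. Then dim K = 1 and the simplices of K are:

  0-simplices (3): A, B, D
  1-simplices (3): AB, AD, BD

so the chain groups are C_0 ≅ Z^3, C_1 ≅ Z^3.

Boundary ∂_1: C_1 → C_0 is given by ∂[p,q] = [q] − [p]. For instance
  ∂BD = D − B.
As a 3×3 matrix over Z this has rank 2, with invariant factors (1,1).

Now H_k = ker ∂_k / im ∂_{k+1}, so:

  H_0: rank C_0 − rank ∂_1 = 3 − 2 = 1, and the invariant factors of ∂_1 are all 1, so H_0 = Z.
  H_1: rank ker ∂_1 − rank ∂_2 = (3 − 2) − 0 = 1, and there is no ∂_2, so H_1 = Z.

As a check, the Euler characteristic is 3 − 3 = 0, which agrees with 1 − 1 = 0.

H_0 ≅ Z,  H_1 ≅ Z.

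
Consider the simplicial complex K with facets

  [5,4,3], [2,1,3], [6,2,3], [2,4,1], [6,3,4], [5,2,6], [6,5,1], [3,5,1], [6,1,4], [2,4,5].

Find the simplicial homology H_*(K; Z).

H_0 = Z,  H_1 = Z/2Z,  H_2 = 0.

Take the total order 1 < 2 < 3 < 4 < 5 < 6 on the vertex set. Then K (dimension 2) consists of the simplices:

  0-simplices (6): [1], [2], [3], [4], [5], [6]
  1-simplices (15): [1,2], [1,3], [1,4], [1,5], [1,6], [2,3], [2,4], [2,5], [2,6], [3,4], [3,5], [3,6], [4,5], [4,6], [5,6]
  2-simplices (10): [1,2,3], [1,2,4], [1,3,5], [1,4,6], [1,5,6], [2,3,6], [2,4,5], [2,5,6], [3,4,5], [3,4,6]

giving chain groups C_0 ≅ Z^6, C_1 ≅ Z^15, C_2 ≅ Z^10.

Boundary ∂_1: C_1 → C_0 sends each edge [p,q] (with p < q) to q − p.
The resulting 6×15 matrix has rank 5, and its Smith normal form has invariant factors (1,1,1,1,1).

The boundary map ∂_2: C_2 → C_1 acts by ∂[p,q,r] = [q,r] − [p,r] + [p,q]. For instance
  ∂[1,2,3] = [2,3] − [1,3] + [1,2],
  ∂[1,5,6] = [5,6] − [1,6] + [1,5].
The resulting 15×10 matrix has rank 10, and its Smith normal form has invariant factors (1,1,1,1,1,1,1,1,1,2).

Reading off H_k = ker ∂_k / im ∂_{k+1}:

  H_0: rank C_0 − rank ∂_1 = 6 − 5 = 1, and the invariant factors of ∂_1 are all 1, so H_0 ≅ Z.
  H_1: rank ker ∂_1 − rank ∂_2 = (15 − 5) − 10 = 0, and ∂_2 has invariant factor 2 > 1, so H_1 ≅ Z/2Z.
  H_2: rank ker ∂_2 − rank ∂_3 = (10 − 10) − 0 = 0, and there is no ∂_3, so H_2 ≅ 0.

As a check, the Euler characteristic is 6 − 15 + 10 = 1, which agrees with 1 − 0 + 0 = 1.
(K is a triangulation of the real projective plane RP^2.)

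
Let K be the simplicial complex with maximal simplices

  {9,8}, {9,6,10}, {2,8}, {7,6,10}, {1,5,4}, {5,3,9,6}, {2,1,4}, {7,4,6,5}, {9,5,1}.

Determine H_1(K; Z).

Fix the vertex order 1 < 2 < 3 < 4 < 5 < 6 < 7 < 8 < 9 < 10 and write every simplex with vertices in increasing order. Then dim K = 3 and the simplices of K are:

  0-simplices (10): [1], [2], [3], [4], [5], [6], [7], [8], [9], [10]
  1-simplices (21): [1,2], [1,4], [1,5], [1,9], [2,4], [2,8], [3,5], [3,6], [3,9], [4,5], [4,6], [4,7], [5,6], [5,7], [5,9], [6,7], [6,9], [6,10], [7,10], [8,9], [9,10]
  2-simplices (13): [1,2,4], [1,4,5], [1,5,9], [3,5,6], [3,5,9], [3,6,9], [4,5,6], [4,5,7], [4,6,7], [5,6,7], [5,6,9], [6,7,10], [6,9,10]
  3-simplices (2): [3,5,6,9], [4,5,6,7]

Hence C_0 ≅ Z^10, C_1 ≅ Z^21, C_2 ≅ Z^13, C_3 ≅ Z^2.

Boundary ∂_1: C_1 → C_0 maps an edge to its endpoints' difference, ∂[p,q] = q − p. For instance
  ∂[1,4] = [4] − [1].
As a 10×21 matrix over Z this has rank 9, with invariant factors (1,1,1,1,1,1,1,1,1).

The boundary map ∂_2: C_2 → C_1 acts by ∂[p,q,r] = [q,r] − [p,r] + [p,q]. For instance
  ∂[1,5,9] = [5,9] − [1,9] + [1,5],
  ∂[4,5,6] = [5,6] − [4,6] + [4,5].
This gives a 21×13 integer matrix of rank 11; reducing to Smith normal form yields diagonal entries (1,1,1,1,1,1,1,1,1,1,1).

Boundary ∂_3: C_3 → C_2 sends each 3-simplex σ to the alternating sum Σ_i (−1)^i (σ with its i-th vertex removed). For instance
  ∂[3,5,6,9] = [5,6,9] − [3,6,9] + [3,5,9] − [3,5,6],
  ∂[4,5,6,7] = [5,6,7] − [4,6,7] + [4,5,7] − [4,5,6].
The 13×2 boundary matrix has rank 2 and Smith normal form diag(1,1).

Computing H_k = (kernel of ∂_k) / (image of ∂_{k+1}):

  H_1: rank ker ∂_1 − rank ∂_2 = (21 − 9) − 11 = 1, and the invariant factors of ∂_2 are all 1, so H_1 = Z.

H_1 = Z.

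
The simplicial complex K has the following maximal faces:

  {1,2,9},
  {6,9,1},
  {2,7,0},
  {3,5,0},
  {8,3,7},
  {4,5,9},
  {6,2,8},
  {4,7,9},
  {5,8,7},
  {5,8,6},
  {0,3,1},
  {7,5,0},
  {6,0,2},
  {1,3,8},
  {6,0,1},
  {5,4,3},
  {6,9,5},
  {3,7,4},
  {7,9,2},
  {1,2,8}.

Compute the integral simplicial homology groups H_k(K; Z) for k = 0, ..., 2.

H_0 ≅ Z,  H_1 ≅ Z ⊕ Z/2,  H_2 = 0.

Order the vertices as 0 < 1 < 2 < 3 < 4 < 5 < 6 < 7 < 8 < 9. Listing each simplex with vertices in this order, K has dimension 2 with simplices:

  0-simplices (10): [0], [1], [2], [3], [4], [5], [6], [7], [8], [9]
  1-simplices (30): (30 of them)
  2-simplices (20): (20 of them)

giving chain groups C_0 ≅ Z^10, C_1 ≅ Z^30, C_2 ≅ Z^20.

Boundary ∂_1: C_1 → C_0 is given by ∂[p,q] = [q] − [p]. For instance
  ∂[2,6] = [6] − [2].
The 10×30 boundary matrix has rank 9 and Smith normal form diag(1,1,1,1,1,1,1,1,1).

Boundary ∂_2: C_2 → C_1 acts by ∂[p,q,r] = [q,r] − [p,r] + [p,q]. For instance
  ∂[0,1,3] = [1,3] − [0,3] + [0,1],
  ∂[5,7,8] = [7,8] − [5,8] + [5,7].
This gives a 30×20 integer matrix of rank 20; reducing to Smith normal form yields diagonal entries (1,1,1,1,1,1,1,1,1,1,1,1,1,1,1,1,1,1,1,2).

Now H_k = ker ∂_k / im ∂_{k+1}, so:

  H_0: rank C_0 − rank ∂_1 = 10 − 9 = 1, and the invariant factors of ∂_1 are all 1, so H_0 ≅ Z.
  H_1: rank ker ∂_1 − rank ∂_2 = (30 − 9) − 20 = 1, and ∂_2 has invariant factor 2 > 1, so H_1 ≅ Z ⊕ Z/2.
  H_2: rank ker ∂_2 − rank ∂_3 = (20 − 20) − 0 = 0, and there is no ∂_3, so H_2 ≅ 0.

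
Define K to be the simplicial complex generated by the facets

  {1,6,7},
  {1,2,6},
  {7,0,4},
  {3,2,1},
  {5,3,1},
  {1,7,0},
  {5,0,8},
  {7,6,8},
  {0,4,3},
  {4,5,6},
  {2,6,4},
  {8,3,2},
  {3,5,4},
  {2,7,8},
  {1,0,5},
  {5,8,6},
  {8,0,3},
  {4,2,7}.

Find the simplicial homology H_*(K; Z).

Order the vertices as 0 < 1 < 2 < 3 < 4 < 5 < 6 < 7 < 8. Listing each simplex with vertices in this order, K has dimension 2 with simplices:

  0-simplices (9): [0], [1], [2], [3], [4], [5], [6], [7], [8]
  1-simplices (27): (27 of them)
  2-simplices (18): [0,1,5], [0,1,7], [0,3,4], [0,3,8], [0,4,7], [0,5,8], [1,2,3], [1,2,6], [1,3,5], [1,6,7], [2,3,8], [2,4,6], [2,4,7], [2,7,8], [3,4,5], [4,5,6], [5,6,8], [6,7,8]

giving chain groups C_0 ≅ Z^9, C_1 ≅ Z^27, C_2 ≅ Z^18.

∂_1: C_1 → C_0 is given by ∂[p,q] = [q] − [p].
As a 9×27 matrix over Z this has rank 8, with invariant factors (1,1,1,1,1,1,1,1).

∂_2: C_2 → C_1 acts by ∂[p,q,r] = [q,r] − [p,r] + [p,q]. For instance
  ∂[1,3,5] = [3,5] − [1,5] + [1,3],
  ∂[2,4,7] = [4,7] − [2,7] + [2,4].
The 27×18 boundary matrix has rank 18 and Smith normal form diag(1,1,1,1,1,1,1,1,1,1,1,1,1,1,1,1,1,2).

Now H_k = ker ∂_k / im ∂_{k+1}, so:

  H_0: rank C_0 − rank ∂_1 = 9 − 8 = 1, and the invariant factors of ∂_1 are all 1, so H_0 ≅ Z.
  H_1: rank ker ∂_1 − rank ∂_2 = (27 − 8) − 18 = 1, and ∂_2 has invariant factor 2 > 1, so H_1 ≅ Z ⊕ Z/2Z.
  H_2: rank ker ∂_2 − rank ∂_3 = (18 − 18) − 0 = 0, and there is no ∂_3, so H_2 ≅ 0.

As a check, the Euler characteristic is 9 − 27 + 18 = 0, which agrees with 1 − 1 + 0 = 0.

H_0 = Z,  H_1 = Z ⊕ Z/2Z,  H_2 = 0.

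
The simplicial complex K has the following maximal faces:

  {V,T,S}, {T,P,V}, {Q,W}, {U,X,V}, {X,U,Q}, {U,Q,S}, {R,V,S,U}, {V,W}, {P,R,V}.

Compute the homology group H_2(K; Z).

H_2 = 0.

Order the vertices as P < Q < R < S < T < U < V < W < X. Listing each simplex with vertices in this order, K has dimension 3 with simplices:

  0-simplices (9): P, Q, R, S, T, U, V, W, X
  1-simplices (18): PR, PT, PV, QS, QU, QW, QX, RS, RU, RV, ST, SU, SV, TV, UV, UX, VW, VX
  2-simplices (10): PRV, PTV, QSU, QUX, RSU, RSV, RUV, STV, SUV, UVX
  3-simplices (1): RSUV

Hence C_0 ≅ Z^9, C_1 ≅ Z^18, C_2 ≅ Z^10, C_3 ≅ Z^1.

Boundary ∂_1: C_1 → C_0 sends each edge [p,q] (with p < q) to q − p. For instance
  ∂QX = X − Q.
The resulting 9×18 matrix has rank 8, and its Smith normal form has invariant factors (1,1,1,1,1,1,1,1).

Boundary ∂_2: C_2 → C_1 sends each 2-simplex [p,q,r] to [q,r] − [p,r] + [p,q]. For instance
  ∂RSV = SV − RV + RS,
  ∂STV = TV − SV + ST.
This gives a 18×10 integer matrix of rank 9; reducing to Smith normal form yields diagonal entries (1,1,1,1,1,1,1,1,1).

Boundary ∂_3: C_3 → C_2 sends each 3-simplex σ to the alternating sum Σ_i (−1)^i (σ with its i-th vertex removed). For instance
  ∂RSUV = SUV − RUV + RSV − RSU.
The resulting 10×1 matrix has rank 1, and its Smith normal form has invariant factors (1).

From H_k ≅ ker(∂_k) / im(∂_{k+1}) we obtain:

  H_2: rank ker ∂_2 − rank ∂_3 = (10 − 9) − 1 = 0, and the invariant factors of ∂_3 are all 1, so H_2 = 0.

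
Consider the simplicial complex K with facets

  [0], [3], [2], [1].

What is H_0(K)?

H_0 ≅ Z^4.

We work with the vertex ordering 0 < 1 < 2 < 3. The simplices of K, each written with vertices in increasing order, are:

  0-simplices (4): [0], [1], [2], [3]

giving chain groups C_0 ≅ Z^4.

Reading off H_k = ker ∂_k / im ∂_{k+1}:

  H_0: rank C_0 − rank ∂_1 = 4 − 0 = 4, and there is no ∂_1, so H_0 = Z^4.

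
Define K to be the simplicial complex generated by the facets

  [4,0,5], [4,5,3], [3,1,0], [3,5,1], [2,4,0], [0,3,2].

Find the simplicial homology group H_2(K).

Order the vertices as 0 < 1 < 2 < 3 < 4 < 5. Listing each simplex with vertices in this order, K has dimension 2 with simplices:

  0-simplices (6): [0], [1], [2], [3], [4], [5]
  1-simplices (12): [0,1], [0,2], [0,3], [0,4], [0,5], [1,3], [1,5], [2,3], [2,4], [3,4], [3,5], [4,5]
  2-simplices (6): [0,1,3], [0,2,3], [0,2,4], [0,4,5], [1,3,5], [3,4,5]

so the chain groups are C_0 ≅ Z^6, C_1 ≅ Z^12, C_2 ≅ Z^6.

The boundary map ∂_1: C_1 → C_0 maps an edge to its endpoints' difference, ∂[p,q] = q − p.
The resulting 6×12 matrix has rank 5, and its Smith normal form has invariant factors (1,1,1,1,1).

The boundary map ∂_2: C_2 → C_1 maps a triangle to the signed sum of its edges. For instance
  ∂[0,4,5] = [4,5] − [0,5] + [0,4],
  ∂[0,2,4] = [2,4] − [0,4] + [0,2].
This gives a 12×6 integer matrix of rank 6; reducing to Smith normal form yields diagonal entries (1,1,1,1,1,1).

Now H_k = ker ∂_k / im ∂_{k+1}, so:

  H_2: rank ker ∂_2 − rank ∂_3 = (6 − 6) − 0 = 0, and there is no ∂_3, so H_2 ≅ 0.

H_2 = 0.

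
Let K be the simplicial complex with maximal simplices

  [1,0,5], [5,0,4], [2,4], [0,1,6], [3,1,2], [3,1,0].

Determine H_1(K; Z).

Order the vertices as 0 < 1 < 2 < 3 < 4 < 5 < 6. Listing each simplex with vertices in this order, K has dimension 2 with simplices:

  0-simplices (7): [0], [1], [2], [3], [4], [5], [6]
  1-simplices (12): [0,1], [0,3], [0,4], [0,5], [0,6], [1,2], [1,3], [1,5], [1,6], [2,3], [2,4], [4,5]
  2-simplices (5): [0,1,3], [0,1,5], [0,1,6], [0,4,5], [1,2,3]

so the chain groups are C_0 ≅ Z^7, C_1 ≅ Z^12, C_2 ≅ Z^5.

Boundary ∂_1: C_1 → C_0 sends each edge [p,q] (with p < q) to q − p.
This gives a 7×12 integer matrix of rank 6; reducing to Smith normal form yields diagonal entries (1,1,1,1,1,1).

Boundary ∂_2: C_2 → C_1 sends each 2-simplex [p,q,r] to [q,r] − [p,r] + [p,q]. For instance
  ∂[0,1,3] = [1,3] − [0,3] + [0,1],
  ∂[1,2,3] = [2,3] − [1,3] + [1,2].
The 12×5 boundary matrix has rank 5 and Smith normal form diag(1,1,1,1,1).

Reading off H_k = ker ∂_k / im ∂_{k+1}:

  H_1: rank ker ∂_1 − rank ∂_2 = (12 − 6) − 5 = 1, and the invariant factors of ∂_2 are all 1, so H_1 = Z.

H_1 = Z.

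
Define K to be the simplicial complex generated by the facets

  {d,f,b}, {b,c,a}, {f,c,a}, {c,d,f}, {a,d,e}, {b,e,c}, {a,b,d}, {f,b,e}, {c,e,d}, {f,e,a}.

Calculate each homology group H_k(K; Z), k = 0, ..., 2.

Fix the vertex order a < b < c < d < e < f and write every simplex with vertices in increasing order. Then dim K = 2 and the simplices of K are:

  0-simplices (6): a, b, c, d, e, f
  1-simplices (15): ab, ac, ad, ae, af, bc, bd, be, bf, cd, ce, cf, de, df, ef
  2-simplices (10): abc, abd, acf, ade, aef, bce, bdf, bef, cde, cdf

giving chain groups C_0 ≅ Z^6, C_1 ≅ Z^15, C_2 ≅ Z^10.

∂_1: C_1 → C_0 sends each edge [p,q] (with p < q) to q − p. For instance
  ∂ad = d − a.
The resulting 6×15 matrix has rank 5, and its Smith normal form has invariant factors (1,1,1,1,1).

Boundary ∂_2: C_2 → C_1 acts by ∂[p,q,r] = [q,r] − [p,r] + [p,q]. For instance
  ∂bdf = df − bf + bd,
  ∂bce = ce − be + bc.
The resulting 15×10 matrix has rank 10, and its Smith normal form has invariant factors (1,1,1,1,1,1,1,1,1,2).

Reading off H_k = ker ∂_k / im ∂_{k+1}:

  H_0: rank C_0 − rank ∂_1 = 6 − 5 = 1, and the invariant factors of ∂_1 are all 1, so H_0 ≅ Z.
  H_1: rank ker ∂_1 − rank ∂_2 = (15 − 5) − 10 = 0, and ∂_2 has invariant factor 2 > 1, so H_1 ≅ Z_2.
  H_2: rank ker ∂_2 − rank ∂_3 = (10 − 10) − 0 = 0, and there is no ∂_3, so H_2 ≅ 0.

H_0 ≅ Z,  H_1 ≅ Z_2,  H_2 = 0.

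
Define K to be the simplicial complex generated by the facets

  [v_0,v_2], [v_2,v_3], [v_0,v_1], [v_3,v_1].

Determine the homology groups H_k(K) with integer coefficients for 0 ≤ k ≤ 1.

H_0 ≅ Z,  H_1 ≅ Z.

Fix the vertex order v_0 < v_1 < v_2 < v_3 and write every simplex with vertices in increasing order. Then dim K = 1 and the simplices of K are:

  0-simplices (4): [v_0], [v_1], [v_2], [v_3]
  1-simplices (4): [v_0,v_1], [v_0,v_2], [v_1,v_3], [v_2,v_3]

Hence C_0 ≅ Z^4, C_1 ≅ Z^4.

The boundary map ∂_1: C_1 → C_0 maps an edge to its endpoints' difference, ∂[p,q] = q − p. For instance
  ∂[v_0,v_1] = [v_1] − [v_0].
This gives a 4×4 integer matrix of rank 3; reducing to Smith normal form yields diagonal entries (1,1,1).

From H_k ≅ ker(∂_k) / im(∂_{k+1}) we obtain:

  H_0: rank C_0 − rank ∂_1 = 4 − 3 = 1, and the invariant factors of ∂_1 are all 1, so H_0 = Z.
  H_1: rank ker ∂_1 − rank ∂_2 = (4 − 3) − 0 = 1, and there is no ∂_2, so H_1 = Z.

As a check, the Euler characteristic is 4 − 4 = 0, which agrees with 1 − 1 = 0.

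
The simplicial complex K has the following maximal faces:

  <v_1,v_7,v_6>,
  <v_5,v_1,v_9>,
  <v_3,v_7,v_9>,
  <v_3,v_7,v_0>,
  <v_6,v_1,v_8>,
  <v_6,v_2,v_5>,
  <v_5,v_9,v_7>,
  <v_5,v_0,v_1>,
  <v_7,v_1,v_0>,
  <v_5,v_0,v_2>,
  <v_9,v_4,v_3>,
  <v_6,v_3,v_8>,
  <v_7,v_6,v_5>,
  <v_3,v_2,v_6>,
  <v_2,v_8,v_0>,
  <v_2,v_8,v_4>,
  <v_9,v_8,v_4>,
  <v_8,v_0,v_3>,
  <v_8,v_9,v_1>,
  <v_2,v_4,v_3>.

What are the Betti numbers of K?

We work with the vertex ordering v_0 < v_1 < v_2 < v_3 < v_4 < v_5 < v_6 < v_7 < v_8 < v_9. The simplices of K, each written with vertices in increasing order, are:

  0-simplices (10): [v_0], [v_1], [v_2], [v_3], [v_4], [v_5], [v_6], [v_7], [v_8], [v_9]
  1-simplices (30): (30 of them)
  2-simplices (20): (20 of them)

so the chain groups are C_0 ≅ Z^10, C_1 ≅ Z^30, C_2 ≅ Z^20.

∂_1: C_1 → C_0 maps an edge to its endpoints' difference, ∂[p,q] = q − p. For instance
  ∂[v_0,v_2] = [v_2] − [v_0].
As a 10×30 matrix over Z this has rank 9, with invariant factors (1,1,1,1,1,1,1,1,1).

Boundary ∂_2: C_2 → C_1 sends each 2-simplex [p,q,r] to [q,r] − [p,r] + [p,q]. For instance
  ∂[v_5,v_6,v_7] = [v_6,v_7] − [v_5,v_7] + [v_5,v_6],
  ∂[v_1,v_6,v_8] = [v_6,v_8] − [v_1,v_8] + [v_1,v_6].
This gives a 30×20 integer matrix of rank 20; reducing to Smith normal form yields diagonal entries (1,1,1,1,1,1,1,1,1,1,1,1,1,1,1,1,1,1,1,2).

From H_k ≅ ker(∂_k) / im(∂_{k+1}) we obtain:

  H_0: rank C_0 − rank ∂_1 = 10 − 9 = 1, and the invariant factors of ∂_1 are all 1, so H_0 = Z.
  H_1: rank ker ∂_1 − rank ∂_2 = (30 − 9) − 20 = 1, and ∂_2 has invariant factor 2 > 1, so H_1 = Z ⊕ Z/2.
  H_2: rank ker ∂_2 − rank ∂_3 = (20 − 20) − 0 = 0, and there is no ∂_3, so H_2 = 0.

As a check, the Euler characteristic is 10 − 30 + 20 = 0, which agrees with 1 − 1 + 0 = 0.
(K is a triangulation of the Klein bottle.)

Hence the Betti numbers are b_0 = 1, b_1 = 1, b_2 = 0.

b_0 = 1, b_1 = 1, b_2 = 0.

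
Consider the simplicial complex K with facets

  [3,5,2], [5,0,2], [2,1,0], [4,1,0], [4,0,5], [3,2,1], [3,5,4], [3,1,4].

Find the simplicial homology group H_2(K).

H_2 ≅ Z.

Fix the vertex order 0 < 1 < 2 < 3 < 4 < 5 and write every simplex with vertices in increasing order. Then dim K = 2 and the simplices of K are:

  0-simplices (6): [0], [1], [2], [3], [4], [5]
  1-simplices (12): [0,1], [0,2], [0,4], [0,5], [1,2], [1,3], [1,4], [2,3], [2,5], [3,4], [3,5], [4,5]
  2-simplices (8): [0,1,2], [0,1,4], [0,2,5], [0,4,5], [1,2,3], [1,3,4], [2,3,5], [3,4,5]

so the chain groups are C_0 ≅ Z^6, C_1 ≅ Z^12, C_2 ≅ Z^8.

∂_1: C_1 → C_0 is given by ∂[p,q] = [q] − [p].
As a 6×12 matrix over Z this has rank 5, with invariant factors (1,1,1,1,1).

∂_2: C_2 → C_1 maps a triangle to the signed sum of its edges. For instance
  ∂[1,2,3] = [2,3] − [1,3] + [1,2],
  ∂[0,4,5] = [4,5] − [0,5] + [0,4].
This gives a 12×8 integer matrix of rank 7; reducing to Smith normal form yields diagonal entries (1,1,1,1,1,1,1).

Reading off H_k = ker ∂_k / im ∂_{k+1}:

  H_2: rank ker ∂_2 − rank ∂_3 = (8 − 7) − 0 = 1, and there is no ∂_3, so H_2 ≅ Z.

(K is a triangulation of the 2-sphere S^2.)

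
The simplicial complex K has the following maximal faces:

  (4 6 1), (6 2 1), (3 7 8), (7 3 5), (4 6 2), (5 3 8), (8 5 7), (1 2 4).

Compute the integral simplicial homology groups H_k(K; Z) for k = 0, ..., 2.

Take the total order 1 < 2 < 3 < 4 < 5 < 6 < 7 < 8 on the vertex set. Then K (dimension 2) consists of the simplices:

  0-simplices (8): [1], [2], [3], [4], [5], [6], [7], [8]
  1-simplices (12): [1,2], [1,4], [1,6], [2,4], [2,6], [3,5], [3,7], [3,8], [4,6], [5,7], [5,8], [7,8]
  2-simplices (8): [1,2,4], [1,2,6], [1,4,6], [2,4,6], [3,5,7], [3,5,8], [3,7,8], [5,7,8]

giving chain groups C_0 ≅ Z^8, C_1 ≅ Z^12, C_2 ≅ Z^8.

Boundary ∂_1: C_1 → C_0 is given by ∂[p,q] = [q] − [p]. For instance
  ∂[2,6] = [6] − [2].
The 8×12 boundary matrix has rank 6 and Smith normal form diag(1,1,1,1,1,1).

Boundary ∂_2: C_2 → C_1 sends each 2-simplex [p,q,r] to [q,r] − [p,r] + [p,q]. For instance
  ∂[1,4,6] = [4,6] − [1,6] + [1,4],
  ∂[5,7,8] = [7,8] − [5,8] + [5,7].
The resulting 12×8 matrix has rank 6, and its Smith normal form has invariant factors (1,1,1,1,1,1).

From H_k ≅ ker(∂_k) / im(∂_{k+1}) we obtain:

  H_0: rank C_0 − rank ∂_1 = 8 − 6 = 2, and the invariant factors of ∂_1 are all 1, so H_0 ≅ Z^2.
  H_1: rank ker ∂_1 − rank ∂_2 = (12 − 6) − 6 = 0, and the invariant factors of ∂_2 are all 1, so H_1 ≅ 0.
  H_2: rank ker ∂_2 − rank ∂_3 = (8 − 6) − 0 = 2, and there is no ∂_3, so H_2 ≅ Z^2.

(K is a triangulation of the disjoint union of the 2-sphere S^2 and the 2-sphere S^2.)

H_0 ≅ Z^2,  H_1 = 0,  H_2 ≅ Z^2.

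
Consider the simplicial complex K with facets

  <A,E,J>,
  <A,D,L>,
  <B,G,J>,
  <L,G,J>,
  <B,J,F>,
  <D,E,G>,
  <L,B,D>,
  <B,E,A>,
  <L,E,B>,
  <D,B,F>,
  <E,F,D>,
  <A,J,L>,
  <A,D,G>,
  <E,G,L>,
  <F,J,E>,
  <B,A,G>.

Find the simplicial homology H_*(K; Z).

Order the vertices as A < B < D < E < F < G < J < L. Listing each simplex with vertices in this order, K has dimension 2 with simplices:

  0-simplices (8): A, B, D, E, F, G, J, L
  1-simplices (24): AB, AD, AE, AG, AJ, AL, BD, BE, BF, BG, BJ, BL, DE, DF, DG, DL, EF, EG, EJ, EL, FJ, GJ, GL, JL
  2-simplices (16): ABE, ABG, ADG, ADL, AEJ, AJL, BDF, BDL, BEL, BFJ, BGJ, DEF, DEG, EFJ, EGL, GJL

giving chain groups C_0 ≅ Z^8, C_1 ≅ Z^24, C_2 ≅ Z^16.

∂_1: C_1 → C_0 is given by ∂[p,q] = [q] − [p]. For instance
  ∂DE = E − D.
The resulting 8×24 matrix has rank 7, and its Smith normal form has invariant factors (1,1,1,1,1,1,1).

Boundary ∂_2: C_2 → C_1 maps a triangle to the signed sum of its edges. For instance
  ∂AEJ = EJ − AJ + AE,
  ∂ABG = BG − AG + AB.
As a 24×16 matrix over Z this has rank 15, with invariant factors (1,1,1,1,1,1,1,1,1,1,1,1,1,1,1).

Reading off H_k = ker ∂_k / im ∂_{k+1}:

  H_0: rank C_0 − rank ∂_1 = 8 − 7 = 1, and the invariant factors of ∂_1 are all 1, so H_0 = Z.
  H_1: rank ker ∂_1 − rank ∂_2 = (24 − 7) − 15 = 2, and the invariant factors of ∂_2 are all 1, so H_1 = Z^2.
  H_2: rank ker ∂_2 − rank ∂_3 = (16 − 15) − 0 = 1, and there is no ∂_3, so H_2 = Z.

As a check, the Euler characteristic is 8 − 24 + 16 = 0, which agrees with 1 − 2 + 1 = 0.

H_0 = Z,  H_1 = Z^2,  H_2 = Z.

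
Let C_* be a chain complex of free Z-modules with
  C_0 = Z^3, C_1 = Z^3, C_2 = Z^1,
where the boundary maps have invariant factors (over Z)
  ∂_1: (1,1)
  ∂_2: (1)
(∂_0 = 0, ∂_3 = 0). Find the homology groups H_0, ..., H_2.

H_0 = Z,  H_1 = 0,  H_2 = 0.

H_0: b_0 = 3 − 0 − 2 = 1; torsion from ∂_1 factors > 1: none. So H_0 = Z.
H_1: b_1 = 3 − 2 − 1 = 0; torsion from ∂_2 factors > 1: none. So H_1 = 0.
H_2: b_2 = 1 − 1 − 0 = 0; torsion from ∂_3 factors > 1: none. So H_2 = 0.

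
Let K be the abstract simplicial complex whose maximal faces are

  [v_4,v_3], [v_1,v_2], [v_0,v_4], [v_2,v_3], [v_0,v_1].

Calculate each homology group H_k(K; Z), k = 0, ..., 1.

Order the vertices as v_0 < v_1 < v_2 < v_3 < v_4. Listing each simplex with vertices in this order, K has dimension 1 with simplices:

  0-simplices (5): [v_0], [v_1], [v_2], [v_3], [v_4]
  1-simplices (5): [v_0,v_1], [v_0,v_4], [v_1,v_2], [v_2,v_3], [v_3,v_4]

so the chain groups are C_0 ≅ Z^5, C_1 ≅ Z^5.

∂_1: C_1 → C_0 maps an edge to its endpoints' difference, ∂[p,q] = q − p. For instance
  ∂[v_2,v_3] = [v_3] − [v_2].
As a 5×5 matrix over Z this has rank 4, with invariant factors (1,1,1,1).

Now H_k = ker ∂_k / im ∂_{k+1}, so:

  H_0: rank C_0 − rank ∂_1 = 5 − 4 = 1, and the invariant factors of ∂_1 are all 1, so H_0 = Z.
  H_1: rank ker ∂_1 − rank ∂_2 = (5 − 4) − 0 = 1, and there is no ∂_2, so H_1 = Z.

H_0 = Z,  H_1 = Z.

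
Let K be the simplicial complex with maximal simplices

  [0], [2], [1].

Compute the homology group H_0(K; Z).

Order the vertices as 0 < 1 < 2. Listing each simplex with vertices in this order, K has dimension 0 with simplices:

  0-simplices (3): [0], [1], [2]

so the chain groups are C_0 ≅ Z^3.

Now H_k = ker ∂_k / im ∂_{k+1}, so:

  H_0: rank C_0 − rank ∂_1 = 3 − 0 = 3, and there is no ∂_1, so H_0 = Z^3.

H_0 ≅ Z^3.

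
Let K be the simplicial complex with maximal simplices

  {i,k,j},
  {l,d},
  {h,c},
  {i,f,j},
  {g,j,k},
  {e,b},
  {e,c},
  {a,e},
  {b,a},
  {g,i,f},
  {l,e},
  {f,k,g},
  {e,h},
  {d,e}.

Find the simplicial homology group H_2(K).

H_2 = 0.

K has 12 vertices, 19 edges, 5 triangles.
rank ∂_2 = 5, rank ∂_3 = 0 ⇒ b_2 = 5 − 5 − 0 = 0. So H_2 = 0.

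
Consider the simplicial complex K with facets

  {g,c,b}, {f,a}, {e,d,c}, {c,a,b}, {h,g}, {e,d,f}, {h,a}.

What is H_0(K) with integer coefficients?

H_0 = Z.

K has 8 vertices, 13 edges, 4 triangles.
rank ∂_0 = 0, rank ∂_1 = 7 ⇒ b_0 = 8 − 0 − 7 = 1; all invariant factors of ∂_1 are 1 so no torsion. So H_0 ≅ Z.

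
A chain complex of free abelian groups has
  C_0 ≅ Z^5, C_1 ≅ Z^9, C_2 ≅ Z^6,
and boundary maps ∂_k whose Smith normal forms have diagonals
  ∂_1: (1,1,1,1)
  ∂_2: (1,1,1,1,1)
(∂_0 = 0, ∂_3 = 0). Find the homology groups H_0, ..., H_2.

H_0 ≅ Z,  H_1 = 0,  H_2 ≅ Z.

H_0: b_0 = 5 − 0 − 4 = 1; torsion from ∂_1 factors > 1: none. So H_0 ≅ Z.
H_1: b_1 = 9 − 4 − 5 = 0; torsion from ∂_2 factors > 1: none. So H_1 ≅ 0.
H_2: b_2 = 6 − 5 − 0 = 1; torsion from ∂_3 factors > 1: none. So H_2 ≅ Z.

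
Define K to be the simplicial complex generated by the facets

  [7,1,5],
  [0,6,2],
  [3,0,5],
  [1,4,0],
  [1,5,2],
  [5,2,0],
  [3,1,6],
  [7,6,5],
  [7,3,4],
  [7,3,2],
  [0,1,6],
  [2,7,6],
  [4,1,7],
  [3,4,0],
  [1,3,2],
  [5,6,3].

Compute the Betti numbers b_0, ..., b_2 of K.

Take the total order 0 < 1 < 2 < 3 < 4 < 5 < 6 < 7 on the vertex set. Then K (dimension 2) consists of the simplices:

  0-simplices (8): [0], [1], [2], [3], [4], [5], [6], [7]
  1-simplices (24): (24 of them)
  2-simplices (16): [0,1,4], [0,1,6], [0,2,5], [0,2,6], [0,3,4], [0,3,5], [1,2,3], [1,2,5], [1,3,6], [1,4,7], [1,5,7], [2,3,7], [2,6,7], [3,4,7], [3,5,6], [5,6,7]

so the chain groups are C_0 ≅ Z^8, C_1 ≅ Z^24, C_2 ≅ Z^16.

The boundary map ∂_1: C_1 → C_0 is given by ∂[p,q] = [q] − [p].
As a 8×24 matrix over Z this has rank 7, with invariant factors (1,1,1,1,1,1,1).

∂_2: C_2 → C_1 acts by ∂[p,q,r] = [q,r] − [p,r] + [p,q]. For instance
  ∂[0,2,6] = [2,6] − [0,6] + [0,2],
  ∂[1,2,5] = [2,5] − [1,5] + [1,2].
The 24×16 boundary matrix has rank 15 and Smith normal form diag(1,1,1,1,1,1,1,1,1,1,1,1,1,1,1).

Reading off H_k = ker ∂_k / im ∂_{k+1}:

  H_0: rank C_0 − rank ∂_1 = 8 − 7 = 1, and the invariant factors of ∂_1 are all 1, so H_0 = Z.
  H_1: rank ker ∂_1 − rank ∂_2 = (24 − 7) − 15 = 2, and the invariant factors of ∂_2 are all 1, so H_1 = Z^2.
  H_2: rank ker ∂_2 − rank ∂_3 = (16 − 15) − 0 = 1, and there is no ∂_3, so H_2 = Z.

Hence the Betti numbers are b_0 = 1, b_1 = 2, b_2 = 1.

b_0 = 1, b_1 = 2, b_2 = 1.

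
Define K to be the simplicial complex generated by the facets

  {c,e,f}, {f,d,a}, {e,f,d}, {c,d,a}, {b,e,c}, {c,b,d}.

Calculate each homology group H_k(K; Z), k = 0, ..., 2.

K has 6 vertices, 12 edges, 6 triangles.
rank ∂_0 = 0, rank ∂_1 = 5 ⇒ b_0 = 6 − 0 − 5 = 1; all invariant factors of ∂_1 are 1 so no torsion. So H_0 ≅ Z.
rank ∂_1 = 5, rank ∂_2 = 6 ⇒ b_1 = 12 − 5 − 6 = 1; all invariant factors of ∂_2 are 1 so no torsion. So H_1 ≅ Z.
rank ∂_2 = 6, rank ∂_3 = 0 ⇒ b_2 = 6 − 6 − 0 = 0. So H_2 ≅ 0.

H_0 ≅ Z,  H_1 ≅ Z,  H_2 = 0.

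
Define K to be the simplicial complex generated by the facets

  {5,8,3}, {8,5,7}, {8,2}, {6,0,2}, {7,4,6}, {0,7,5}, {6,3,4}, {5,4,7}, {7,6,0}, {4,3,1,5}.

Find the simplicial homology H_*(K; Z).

H_0 ≅ Z,  H_1 ≅ Z,  H_2 = 0,  H_3 = 0.

Fix the vertex order 0 < 1 < 2 < 3 < 4 < 5 < 6 < 7 < 8 and write every simplex with vertices in increasing order. Then dim K = 3 and the simplices of K are:

  0-simplices (9): [0], [1], [2], [3], [4], [5], [6], [7], [8]
  1-simplices (20): [0,2], [0,5], [0,6], [0,7], [1,3], [1,4], [1,5], [2,6], [2,8], [3,4], [3,5], [3,6], [3,8], [4,5], [4,6], [4,7], [5,7], [5,8], [6,7], [7,8]
  2-simplices (12): [0,2,6], [0,5,7], [0,6,7], [1,3,4], [1,3,5], [1,4,5], [3,4,5], [3,4,6], [3,5,8], [4,5,7], [4,6,7], [5,7,8]
  3-simplices (1): [1,3,4,5]

so the chain groups are C_0 ≅ Z^9, C_1 ≅ Z^20, C_2 ≅ Z^12, C_3 ≅ Z^1.

The boundary map ∂_1: C_1 → C_0 is given by ∂[p,q] = [q] − [p].
The resulting 9×20 matrix has rank 8, and its Smith normal form has invariant factors (1,1,1,1,1,1,1,1).

∂_2: C_2 → C_1 sends each 2-simplex [p,q,r] to [q,r] − [p,r] + [p,q]. For instance
  ∂[3,4,6] = [4,6] − [3,6] + [3,4],
  ∂[4,5,7] = [5,7] − [4,7] + [4,5].
This gives a 20×12 integer matrix of rank 11; reducing to Smith normal form yields diagonal entries (1,1,1,1,1,1,1,1,1,1,1).

Boundary ∂_3: C_3 → C_2 sends each 3-simplex σ to the alternating sum Σ_i (−1)^i (σ with its i-th vertex removed). For instance
  ∂[1,3,4,5] = [3,4,5] − [1,4,5] + [1,3,5] − [1,3,4].
As a 12×1 matrix over Z this has rank 1, with invariant factors (1).

Computing H_k = (kernel of ∂_k) / (image of ∂_{k+1}):

  H_0: rank C_0 − rank ∂_1 = 9 − 8 = 1, and the invariant factors of ∂_1 are all 1, so H_0 ≅ Z.
  H_1: rank ker ∂_1 − rank ∂_2 = (20 − 8) − 11 = 1, and the invariant factors of ∂_2 are all 1, so H_1 ≅ Z.
  H_2: rank ker ∂_2 − rank ∂_3 = (12 − 11) − 1 = 0, and the invariant factors of ∂_3 are all 1, so H_2 ≅ 0.
  H_3: rank ker ∂_3 − rank ∂_4 = (1 − 1) − 0 = 0, and there is no ∂_4, so H_3 ≅ 0.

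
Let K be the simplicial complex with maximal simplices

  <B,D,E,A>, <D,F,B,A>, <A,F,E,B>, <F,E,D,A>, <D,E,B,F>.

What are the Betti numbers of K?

Fix the vertex order A < B < D < E < F and write every simplex with vertices in increasing order. Then dim K = 3 and the simplices of K are:

  0-simplices (5): A, B, D, E, F
  1-simplices (10): AB, AD, AE, AF, BD, BE, BF, DE, DF, EF
  2-simplices (10): ABD, ABE, ABF, ADE, ADF, AEF, BDE, BDF, BEF, DEF
  3-simplices (5): ABDE, ABDF, ABEF, ADEF, BDEF

Hence C_0 ≅ Z^5, C_1 ≅ Z^10, C_2 ≅ Z^10, C_3 ≅ Z^5.

The boundary map ∂_1: C_1 → C_0 sends each edge [p,q] (with p < q) to q − p. For instance
  ∂EF = F − E.
The 5×10 boundary matrix has rank 4 and Smith normal form diag(1,1,1,1).

∂_2: C_2 → C_1 maps a triangle to the signed sum of its edges. For instance
  ∂DEF = EF − DF + DE,
  ∂BEF = EF − BF + BE.
The 10×10 boundary matrix has rank 6 and Smith normal form diag(1,1,1,1,1,1).

Boundary ∂_3: C_3 → C_2 sends each 3-simplex σ to the alternating sum Σ_i (−1)^i (σ with its i-th vertex removed). For instance
  ∂BDEF = DEF − BEF + BDF − BDE,
  ∂ABEF = BEF − AEF + ABF − ABE.
As a 10×5 matrix over Z this has rank 4, with invariant factors (1,1,1,1).

Now H_k = ker ∂_k / im ∂_{k+1}, so:

  H_0: rank C_0 − rank ∂_1 = 5 − 4 = 1, and the invariant factors of ∂_1 are all 1, so H_0 ≅ Z.
  H_1: rank ker ∂_1 − rank ∂_2 = (10 − 4) − 6 = 0, and the invariant factors of ∂_2 are all 1, so H_1 ≅ 0.
  H_2: rank ker ∂_2 − rank ∂_3 = (10 − 6) − 4 = 0, and the invariant factors of ∂_3 are all 1, so H_2 ≅ 0.
  H_3: rank ker ∂_3 − rank ∂_4 = (5 − 4) − 0 = 1, and there is no ∂_4, so H_3 ≅ Z.

As a check, the Euler characteristic is 5 − 10 + 10 − 5 = 0, which agrees with 1 − 0 + 0 − 1 = 0.

Hence the Betti numbers are b_0 = 1, b_1 = 0, b_2 = 0, b_3 = 1.

b_0 = 1, b_1 = 0, b_2 = 0, b_3 = 1.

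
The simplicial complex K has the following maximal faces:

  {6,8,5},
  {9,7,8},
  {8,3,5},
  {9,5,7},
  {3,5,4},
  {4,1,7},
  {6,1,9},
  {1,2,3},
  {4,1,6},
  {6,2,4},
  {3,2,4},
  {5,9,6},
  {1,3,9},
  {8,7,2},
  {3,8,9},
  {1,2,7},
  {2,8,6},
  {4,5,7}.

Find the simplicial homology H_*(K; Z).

K has 9 vertices, 27 edges, 18 triangles.
rank ∂_0 = 0, rank ∂_1 = 8 ⇒ b_0 = 9 − 0 − 8 = 1; all invariant factors of ∂_1 are 1 so no torsion. So H_0 = Z.
rank ∂_1 = 8, rank ∂_2 = 18 ⇒ b_1 = 27 − 8 − 18 = 1; ∂_2 has invariant factor(s) [2] giving torsion. So H_1 = Z ⊕ Z/2.
rank ∂_2 = 18, rank ∂_3 = 0 ⇒ b_2 = 18 − 18 − 0 = 0. So H_2 = 0.

H_0 ≅ Z,  H_1 ≅ Z ⊕ Z/2,  H_2 = 0.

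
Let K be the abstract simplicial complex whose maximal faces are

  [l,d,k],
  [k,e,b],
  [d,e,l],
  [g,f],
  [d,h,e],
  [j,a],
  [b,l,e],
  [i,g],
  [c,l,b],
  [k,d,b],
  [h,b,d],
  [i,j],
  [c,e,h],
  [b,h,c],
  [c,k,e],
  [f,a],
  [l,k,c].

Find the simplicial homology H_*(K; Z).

H_0 = Z^2,  H_1 = Z ⊕ Z/2Z,  H_2 = 0.

K has 12 vertices, 23 edges, 12 triangles.
rank ∂_0 = 0, rank ∂_1 = 10 ⇒ b_0 = 12 − 0 − 10 = 2; all invariant factors of ∂_1 are 1 so no torsion. So H_0 ≅ Z^2.
rank ∂_1 = 10, rank ∂_2 = 12 ⇒ b_1 = 23 − 10 − 12 = 1; ∂_2 has invariant factor(s) [2] giving torsion. So H_1 ≅ Z ⊕ Z/2Z.
rank ∂_2 = 12, rank ∂_3 = 0 ⇒ b_2 = 12 − 12 − 0 = 0. So H_2 ≅ 0.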